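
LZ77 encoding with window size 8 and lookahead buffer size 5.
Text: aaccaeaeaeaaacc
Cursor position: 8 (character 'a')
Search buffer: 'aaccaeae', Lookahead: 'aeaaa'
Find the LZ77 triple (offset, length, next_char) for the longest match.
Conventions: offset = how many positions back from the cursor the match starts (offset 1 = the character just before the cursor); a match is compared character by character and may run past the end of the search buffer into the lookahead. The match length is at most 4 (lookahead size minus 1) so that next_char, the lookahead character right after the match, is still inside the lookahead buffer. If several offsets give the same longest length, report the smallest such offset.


Try each offset into the search buffer:
  offset=1 (pos 7, char 'e'): match length 0
  offset=2 (pos 6, char 'a'): match length 3
  offset=3 (pos 5, char 'e'): match length 0
  offset=4 (pos 4, char 'a'): match length 3
  offset=5 (pos 3, char 'c'): match length 0
  offset=6 (pos 2, char 'c'): match length 0
  offset=7 (pos 1, char 'a'): match length 1
  offset=8 (pos 0, char 'a'): match length 1
Longest match has length 3, found at offsets 2, 4; take the smallest, offset 2.
next_char = character at position 8 + 3 = 11 -> 'a'

Best match: offset=2, length=3 (matching 'aea' starting at position 6)
LZ77 triple: (2, 3, 'a')


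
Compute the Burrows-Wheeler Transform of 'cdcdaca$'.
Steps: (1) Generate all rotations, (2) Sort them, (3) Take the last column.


Rotations (sorted):
  0: $cdcdaca -> last char: a
  1: a$cdcdac -> last char: c
  2: aca$cdcd -> last char: d
  3: ca$cdcda -> last char: a
  4: cdaca$cd -> last char: d
  5: cdcdaca$ -> last char: $
  6: daca$cdc -> last char: c
  7: dcdaca$c -> last char: c


BWT = acdad$cc


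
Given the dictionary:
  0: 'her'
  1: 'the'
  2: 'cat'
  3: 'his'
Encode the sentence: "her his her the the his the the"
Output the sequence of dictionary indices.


Look up each word in the dictionary:
  'her' -> 0
  'his' -> 3
  'her' -> 0
  'the' -> 1
  'the' -> 1
  'his' -> 3
  'the' -> 1
  'the' -> 1

Encoded: [0, 3, 0, 1, 1, 3, 1, 1]


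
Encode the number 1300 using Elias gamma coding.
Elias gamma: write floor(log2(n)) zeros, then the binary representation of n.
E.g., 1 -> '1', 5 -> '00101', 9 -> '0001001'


num_bits = floor(log2(1300)) + 1 = 11
leading_zeros = num_bits - 1 = 10
binary(1300) = 10100010100

Elias gamma(1300) = '0000000000' + '10100010100' = 000000000010100010100 (21 bits)


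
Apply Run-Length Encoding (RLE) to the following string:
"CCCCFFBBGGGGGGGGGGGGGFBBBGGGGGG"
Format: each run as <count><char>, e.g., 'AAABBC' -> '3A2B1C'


Scanning runs left to right:
  i=0: run of 'C' x 4 -> '4C'
  i=4: run of 'F' x 2 -> '2F'
  i=6: run of 'B' x 2 -> '2B'
  i=8: run of 'G' x 13 -> '13G'
  i=21: run of 'F' x 1 -> '1F'
  i=22: run of 'B' x 3 -> '3B'
  i=25: run of 'G' x 6 -> '6G'

RLE = 4C2F2B13G1F3B6G


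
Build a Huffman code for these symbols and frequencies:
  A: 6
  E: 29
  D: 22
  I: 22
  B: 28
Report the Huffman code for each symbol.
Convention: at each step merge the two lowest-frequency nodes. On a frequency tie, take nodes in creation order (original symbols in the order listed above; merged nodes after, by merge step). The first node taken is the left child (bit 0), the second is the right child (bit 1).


Huffman tree construction:
Step 1: Merge A(6) + D(22) = 28
Step 2: Merge I(22) + B(28) = 50
Step 3: Merge (A+D)(28) + E(29) = 57
Step 4: Merge (I+B)(50) + ((A+D)+E)(57) = 107
Read each symbol's code off the tree from the root (left child = 0, right child = 1).

Codes:
  A: 100 (length 3)
  E: 11 (length 2)
  D: 101 (length 3)
  I: 00 (length 2)
  B: 01 (length 2)
Average code length: 242/107 = 2.2617 bits/symbol


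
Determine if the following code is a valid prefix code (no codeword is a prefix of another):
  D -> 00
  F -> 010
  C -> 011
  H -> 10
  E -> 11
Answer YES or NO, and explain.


Checking each pair (does one codeword prefix another?):
  D='00' vs F='010': no prefix
  D='00' vs C='011': no prefix
  D='00' vs H='10': no prefix
  D='00' vs E='11': no prefix
  F='010' vs D='00': no prefix
  F='010' vs C='011': no prefix
  F='010' vs H='10': no prefix
  F='010' vs E='11': no prefix
  C='011' vs D='00': no prefix
  C='011' vs F='010': no prefix
  C='011' vs H='10': no prefix
  C='011' vs E='11': no prefix
  H='10' vs D='00': no prefix
  H='10' vs F='010': no prefix
  H='10' vs C='011': no prefix
  H='10' vs E='11': no prefix
  E='11' vs D='00': no prefix
  E='11' vs F='010': no prefix
  E='11' vs C='011': no prefix
  E='11' vs H='10': no prefix
No violation found over all pairs.

YES -- this is a valid prefix code. No codeword is a prefix of any other codeword.


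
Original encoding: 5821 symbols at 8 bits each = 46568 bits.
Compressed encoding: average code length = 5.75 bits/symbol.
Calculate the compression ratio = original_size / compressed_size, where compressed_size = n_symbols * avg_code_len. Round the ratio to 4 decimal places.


original_size = n_symbols * orig_bits = 5821 * 8 = 46568 bits
compressed_size = n_symbols * avg_code_len = 5821 * 5.75 = 33470.75 bits
ratio = original_size / compressed_size = 46568 / 33470.75 = 1.3913

Compression ratio = 1.3913


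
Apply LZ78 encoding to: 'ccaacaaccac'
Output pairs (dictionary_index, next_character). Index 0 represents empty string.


LZ78 encoding steps:
Dictionary: {0: ''}
Step 1: w='' (idx 0), next='c' -> output (0, 'c'), add 'c' as idx 1
Step 2: w='c' (idx 1), next='a' -> output (1, 'a'), add 'ca' as idx 2
Step 3: w='' (idx 0), next='a' -> output (0, 'a'), add 'a' as idx 3
Step 4: w='ca' (idx 2), next='a' -> output (2, 'a'), add 'caa' as idx 4
Step 5: w='c' (idx 1), next='c' -> output (1, 'c'), add 'cc' as idx 5
Step 6: w='a' (idx 3), next='c' -> output (3, 'c'), add 'ac' as idx 6


Encoded: [(0, 'c'), (1, 'a'), (0, 'a'), (2, 'a'), (1, 'c'), (3, 'c')]


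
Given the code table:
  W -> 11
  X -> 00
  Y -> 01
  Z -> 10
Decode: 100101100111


Decoding:
10 -> Z
01 -> Y
01 -> Y
10 -> Z
01 -> Y
11 -> W


Result: ZYYZYW


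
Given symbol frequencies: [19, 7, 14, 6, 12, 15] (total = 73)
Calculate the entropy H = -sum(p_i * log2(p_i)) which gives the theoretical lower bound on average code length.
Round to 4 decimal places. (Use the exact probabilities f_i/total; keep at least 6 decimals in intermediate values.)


Per-symbol terms -p_i * log2(p_i) with p_i = f_i/73:
  p = 19/73 = 0.260274: log2(p) = -1.941897, -p*log2(p) = 0.505425
  p = 7/73 = 0.095890: log2(p) = -3.382470, -p*log2(p) = 0.324346
  p = 14/73 = 0.191781: log2(p) = -2.382470, -p*log2(p) = 0.456912
  p = 6/73 = 0.082192: log2(p) = -3.604862, -p*log2(p) = 0.296290
  p = 12/73 = 0.164384: log2(p) = -2.604862, -p*log2(p) = 0.428197
  p = 15/73 = 0.205479: log2(p) = -2.282934, -p*log2(p) = 0.469096
H = 0.505425 + 0.324346 + 0.456912 + 0.296290 + 0.428197 + 0.469096 = 2.480266

H = 2.4803 bits/symbol


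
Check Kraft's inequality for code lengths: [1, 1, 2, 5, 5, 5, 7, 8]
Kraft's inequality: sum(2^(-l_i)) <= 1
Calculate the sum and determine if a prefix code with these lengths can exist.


Sum = 2^(-1) + 2^(-1) + 2^(-2) + 2^(-5) + 2^(-5) + 2^(-5) + 2^(-7) + 2^(-8)
    = 0.5 + 0.5 + 0.25 + 0.03125 + 0.03125 + 0.03125 + 0.0078125 + 0.00390625
    = 347/256 = 1.35546875
Since 1.35546875 > 1, Kraft's inequality is NOT satisfied.
A prefix code with these lengths CANNOT exist.

Kraft sum = 1.35546875. Not satisfied.


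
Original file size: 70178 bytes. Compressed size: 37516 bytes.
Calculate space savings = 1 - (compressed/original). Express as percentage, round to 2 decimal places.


ratio = compressed/original = 37516/70178 = 0.534583
savings = 1 - ratio = 1 - 0.534583 = 0.465417
as a percentage: 0.465417 * 100 = 46.54%

Space savings = 1 - 37516/70178 = 46.54%


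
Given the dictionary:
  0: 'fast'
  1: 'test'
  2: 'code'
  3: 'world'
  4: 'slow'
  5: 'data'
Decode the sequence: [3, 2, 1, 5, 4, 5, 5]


Look up each index in the dictionary:
  3 -> 'world'
  2 -> 'code'
  1 -> 'test'
  5 -> 'data'
  4 -> 'slow'
  5 -> 'data'
  5 -> 'data'

Decoded: "world code test data slow data data"


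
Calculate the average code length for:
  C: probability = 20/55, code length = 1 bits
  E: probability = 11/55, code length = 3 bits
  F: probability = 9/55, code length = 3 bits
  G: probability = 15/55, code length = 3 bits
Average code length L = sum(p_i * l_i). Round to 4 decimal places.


Weighted contributions p_i * l_i:
  C: (20/55) * 1 = 20/55
  E: (11/55) * 3 = 33/55
  F: (9/55) * 3 = 27/55
  G: (15/55) * 3 = 45/55
Sum = (20 + 33 + 27 + 45)/55 = 125/55

L = 125/55 = 2.2727 bits/symbol


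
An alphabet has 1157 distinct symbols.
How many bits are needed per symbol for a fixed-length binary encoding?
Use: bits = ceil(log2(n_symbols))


log2(1157) = 10.1762
Bracket: 2^10 = 1024 < 1157 <= 2^11 = 2048
So ceil(log2(1157)) = 11

bits = ceil(log2(1157)) = ceil(10.1762) = 11 bits


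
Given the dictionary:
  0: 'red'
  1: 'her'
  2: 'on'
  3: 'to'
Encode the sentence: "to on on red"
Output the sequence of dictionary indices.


Look up each word in the dictionary:
  'to' -> 3
  'on' -> 2
  'on' -> 2
  'red' -> 0

Encoded: [3, 2, 2, 0]


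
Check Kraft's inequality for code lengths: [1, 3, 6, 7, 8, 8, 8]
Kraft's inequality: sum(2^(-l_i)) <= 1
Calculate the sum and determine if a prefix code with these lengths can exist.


Sum = 2^(-1) + 2^(-3) + 2^(-6) + 2^(-7) + 2^(-8) + 2^(-8) + 2^(-8)
    = 0.5 + 0.125 + 0.015625 + 0.0078125 + 0.00390625 + 0.00390625 + 0.00390625
    = 169/256 = 0.66015625
Since 0.66015625 <= 1, Kraft's inequality IS satisfied.
A prefix code with these lengths CAN exist.

Kraft sum = 0.66015625. Satisfied.


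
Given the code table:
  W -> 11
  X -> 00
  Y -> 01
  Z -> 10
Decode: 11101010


Decoding:
11 -> W
10 -> Z
10 -> Z
10 -> Z


Result: WZZZ


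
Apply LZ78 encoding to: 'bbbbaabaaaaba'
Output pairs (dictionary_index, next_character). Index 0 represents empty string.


LZ78 encoding steps:
Dictionary: {0: ''}
Step 1: w='' (idx 0), next='b' -> output (0, 'b'), add 'b' as idx 1
Step 2: w='b' (idx 1), next='b' -> output (1, 'b'), add 'bb' as idx 2
Step 3: w='b' (idx 1), next='a' -> output (1, 'a'), add 'ba' as idx 3
Step 4: w='' (idx 0), next='a' -> output (0, 'a'), add 'a' as idx 4
Step 5: w='ba' (idx 3), next='a' -> output (3, 'a'), add 'baa' as idx 5
Step 6: w='a' (idx 4), next='a' -> output (4, 'a'), add 'aa' as idx 6
Step 7: w='ba' (idx 3), end of input -> output (3, '')


Encoded: [(0, 'b'), (1, 'b'), (1, 'a'), (0, 'a'), (3, 'a'), (4, 'a'), (3, '')]


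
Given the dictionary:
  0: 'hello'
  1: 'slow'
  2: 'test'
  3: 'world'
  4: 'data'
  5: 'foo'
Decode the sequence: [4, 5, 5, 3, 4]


Look up each index in the dictionary:
  4 -> 'data'
  5 -> 'foo'
  5 -> 'foo'
  3 -> 'world'
  4 -> 'data'

Decoded: "data foo foo world data"


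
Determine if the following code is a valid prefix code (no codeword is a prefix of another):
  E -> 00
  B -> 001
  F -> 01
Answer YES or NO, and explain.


Checking each pair (does one codeword prefix another?):
  E='00' vs B='001': prefix -- VIOLATION

NO -- this is NOT a valid prefix code. E (00) is a prefix of B (001).


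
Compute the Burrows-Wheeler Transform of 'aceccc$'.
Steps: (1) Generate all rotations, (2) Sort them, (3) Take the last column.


Rotations (sorted):
  0: $aceccc -> last char: c
  1: aceccc$ -> last char: $
  2: c$acecc -> last char: c
  3: cc$acec -> last char: c
  4: ccc$ace -> last char: e
  5: ceccc$a -> last char: a
  6: eccc$ac -> last char: c


BWT = c$cceac


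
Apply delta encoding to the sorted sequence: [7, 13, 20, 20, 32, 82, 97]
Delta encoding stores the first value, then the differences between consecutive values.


First value: 7
Deltas:
  13 - 7 = 6
  20 - 13 = 7
  20 - 20 = 0
  32 - 20 = 12
  82 - 32 = 50
  97 - 82 = 15


Delta encoded: [7, 6, 7, 0, 12, 50, 15]


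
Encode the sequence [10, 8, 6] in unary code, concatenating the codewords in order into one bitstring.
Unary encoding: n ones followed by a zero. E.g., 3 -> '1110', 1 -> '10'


Encode each number as n ones followed by a terminating 0:
  10 -> 11111111110 (11 bits)
  8 -> 111111110 (9 bits)
  6 -> 1111110 (7 bits)
Total length = 11 + 9 + 7 = 27 bits.

Unary([10, 8, 6]) = 111111111101111111101111110 (27 bits)


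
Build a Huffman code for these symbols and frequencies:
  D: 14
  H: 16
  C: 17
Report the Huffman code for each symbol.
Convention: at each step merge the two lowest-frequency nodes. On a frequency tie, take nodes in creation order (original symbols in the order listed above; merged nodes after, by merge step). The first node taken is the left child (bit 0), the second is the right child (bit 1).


Huffman tree construction:
Step 1: Merge D(14) + H(16) = 30
Step 2: Merge C(17) + (D+H)(30) = 47
Read each symbol's code off the tree from the root (left child = 0, right child = 1).

Codes:
  D: 10 (length 2)
  H: 11 (length 2)
  C: 0 (length 1)
Average code length: 77/47 = 1.6383 bits/symbol


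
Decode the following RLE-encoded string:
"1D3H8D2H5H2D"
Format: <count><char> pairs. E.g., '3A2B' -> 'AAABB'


Expanding each <count><char> pair:
  1D -> 'D'
  3H -> 'HHH'
  8D -> 'DDDDDDDD'
  2H -> 'HH'
  5H -> 'HHHHH'
  2D -> 'DD'

Decoded = DHHHDDDDDDDDHHHHHHHDD


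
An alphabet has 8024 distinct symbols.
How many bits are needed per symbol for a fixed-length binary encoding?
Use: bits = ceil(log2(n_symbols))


log2(8024) = 12.9701
Bracket: 2^12 = 4096 < 8024 <= 2^13 = 8192
So ceil(log2(8024)) = 13

bits = ceil(log2(8024)) = ceil(12.9701) = 13 bits


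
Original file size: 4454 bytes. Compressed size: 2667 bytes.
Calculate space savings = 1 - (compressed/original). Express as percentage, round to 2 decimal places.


ratio = compressed/original = 2667/4454 = 0.598788
savings = 1 - ratio = 1 - 0.598788 = 0.401212
as a percentage: 0.401212 * 100 = 40.12%

Space savings = 1 - 2667/4454 = 40.12%


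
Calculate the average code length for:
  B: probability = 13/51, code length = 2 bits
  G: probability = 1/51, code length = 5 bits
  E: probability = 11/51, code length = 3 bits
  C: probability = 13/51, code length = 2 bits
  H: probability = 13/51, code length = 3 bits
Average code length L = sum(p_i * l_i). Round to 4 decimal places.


Weighted contributions p_i * l_i:
  B: (13/51) * 2 = 26/51
  G: (1/51) * 5 = 5/51
  E: (11/51) * 3 = 33/51
  C: (13/51) * 2 = 26/51
  H: (13/51) * 3 = 39/51
Sum = (26 + 5 + 33 + 26 + 39)/51 = 129/51

L = 129/51 = 2.5294 bits/symbol


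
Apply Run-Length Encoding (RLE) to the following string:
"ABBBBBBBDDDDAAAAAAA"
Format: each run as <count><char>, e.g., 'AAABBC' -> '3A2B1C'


Scanning runs left to right:
  i=0: run of 'A' x 1 -> '1A'
  i=1: run of 'B' x 7 -> '7B'
  i=8: run of 'D' x 4 -> '4D'
  i=12: run of 'A' x 7 -> '7A'

RLE = 1A7B4D7A


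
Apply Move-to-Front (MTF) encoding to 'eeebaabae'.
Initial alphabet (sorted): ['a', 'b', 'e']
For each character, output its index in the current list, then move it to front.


MTF encoding:
'e': index 2 in ['a', 'b', 'e'] -> ['e', 'a', 'b']
'e': index 0 in ['e', 'a', 'b'] -> ['e', 'a', 'b']
'e': index 0 in ['e', 'a', 'b'] -> ['e', 'a', 'b']
'b': index 2 in ['e', 'a', 'b'] -> ['b', 'e', 'a']
'a': index 2 in ['b', 'e', 'a'] -> ['a', 'b', 'e']
'a': index 0 in ['a', 'b', 'e'] -> ['a', 'b', 'e']
'b': index 1 in ['a', 'b', 'e'] -> ['b', 'a', 'e']
'a': index 1 in ['b', 'a', 'e'] -> ['a', 'b', 'e']
'e': index 2 in ['a', 'b', 'e'] -> ['e', 'a', 'b']


Output: [2, 0, 0, 2, 2, 0, 1, 1, 2]


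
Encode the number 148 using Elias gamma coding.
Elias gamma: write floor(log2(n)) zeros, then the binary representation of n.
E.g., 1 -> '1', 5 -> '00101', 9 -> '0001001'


num_bits = floor(log2(148)) + 1 = 8
leading_zeros = num_bits - 1 = 7
binary(148) = 10010100

Elias gamma(148) = '0000000' + '10010100' = 000000010010100 (15 bits)


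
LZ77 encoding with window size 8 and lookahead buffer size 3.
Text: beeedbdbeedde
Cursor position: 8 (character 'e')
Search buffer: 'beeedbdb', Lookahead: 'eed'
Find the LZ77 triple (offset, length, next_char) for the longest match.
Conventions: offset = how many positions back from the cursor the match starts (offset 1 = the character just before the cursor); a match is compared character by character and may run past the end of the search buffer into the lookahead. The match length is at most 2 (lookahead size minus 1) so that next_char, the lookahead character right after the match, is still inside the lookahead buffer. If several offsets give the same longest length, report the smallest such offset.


Try each offset into the search buffer:
  offset=1 (pos 7, char 'b'): match length 0
  offset=2 (pos 6, char 'd'): match length 0
  offset=3 (pos 5, char 'b'): match length 0
  offset=4 (pos 4, char 'd'): match length 0
  offset=5 (pos 3, char 'e'): match length 1
  offset=6 (pos 2, char 'e'): match length 2
  offset=7 (pos 1, char 'e'): match length 2
  offset=8 (pos 0, char 'b'): match length 0
Longest match has length 2, found at offsets 6, 7; take the smallest, offset 6.
next_char = character at position 8 + 2 = 10 -> 'd'

Best match: offset=6, length=2 (matching 'ee' starting at position 2)
LZ77 triple: (6, 2, 'd')


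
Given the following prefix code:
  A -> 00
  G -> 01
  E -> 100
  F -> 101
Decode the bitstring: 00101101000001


Decoding step by step:
Bits 00 -> A
Bits 101 -> F
Bits 101 -> F
Bits 00 -> A
Bits 00 -> A
Bits 01 -> G


Decoded message: AFFAAG


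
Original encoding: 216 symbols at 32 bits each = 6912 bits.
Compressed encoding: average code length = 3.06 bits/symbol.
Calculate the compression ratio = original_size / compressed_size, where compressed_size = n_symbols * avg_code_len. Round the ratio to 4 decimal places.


original_size = n_symbols * orig_bits = 216 * 32 = 6912 bits
compressed_size = n_symbols * avg_code_len = 216 * 3.06 = 660.96 bits
ratio = original_size / compressed_size = 6912 / 660.96 = 10.4575

Compression ratio = 10.4575


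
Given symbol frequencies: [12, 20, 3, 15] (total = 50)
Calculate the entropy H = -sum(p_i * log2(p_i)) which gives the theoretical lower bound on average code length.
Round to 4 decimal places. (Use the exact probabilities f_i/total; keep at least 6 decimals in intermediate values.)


Per-symbol terms -p_i * log2(p_i) with p_i = f_i/50:
  p = 12/50 = 0.240000: log2(p) = -2.058894, -p*log2(p) = 0.494134
  p = 20/50 = 0.400000: log2(p) = -1.321928, -p*log2(p) = 0.528771
  p = 3/50 = 0.060000: log2(p) = -4.058894, -p*log2(p) = 0.243534
  p = 15/50 = 0.300000: log2(p) = -1.736966, -p*log2(p) = 0.521090
H = 0.494134 + 0.528771 + 0.243534 + 0.521090 = 1.787529

H = 1.7875 bits/symbol


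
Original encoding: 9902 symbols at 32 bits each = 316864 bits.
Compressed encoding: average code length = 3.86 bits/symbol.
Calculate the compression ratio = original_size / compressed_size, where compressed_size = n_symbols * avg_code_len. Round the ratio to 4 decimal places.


original_size = n_symbols * orig_bits = 9902 * 32 = 316864 bits
compressed_size = n_symbols * avg_code_len = 9902 * 3.86 = 38221.72 bits
ratio = original_size / compressed_size = 316864 / 38221.72 = 8.2902

Compression ratio = 8.2902


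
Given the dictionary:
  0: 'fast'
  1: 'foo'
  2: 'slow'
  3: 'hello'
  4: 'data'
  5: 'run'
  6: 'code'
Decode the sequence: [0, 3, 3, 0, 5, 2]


Look up each index in the dictionary:
  0 -> 'fast'
  3 -> 'hello'
  3 -> 'hello'
  0 -> 'fast'
  5 -> 'run'
  2 -> 'slow'

Decoded: "fast hello hello fast run slow"


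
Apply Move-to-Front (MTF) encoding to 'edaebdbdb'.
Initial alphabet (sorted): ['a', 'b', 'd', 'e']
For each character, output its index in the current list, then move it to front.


MTF encoding:
'e': index 3 in ['a', 'b', 'd', 'e'] -> ['e', 'a', 'b', 'd']
'd': index 3 in ['e', 'a', 'b', 'd'] -> ['d', 'e', 'a', 'b']
'a': index 2 in ['d', 'e', 'a', 'b'] -> ['a', 'd', 'e', 'b']
'e': index 2 in ['a', 'd', 'e', 'b'] -> ['e', 'a', 'd', 'b']
'b': index 3 in ['e', 'a', 'd', 'b'] -> ['b', 'e', 'a', 'd']
'd': index 3 in ['b', 'e', 'a', 'd'] -> ['d', 'b', 'e', 'a']
'b': index 1 in ['d', 'b', 'e', 'a'] -> ['b', 'd', 'e', 'a']
'd': index 1 in ['b', 'd', 'e', 'a'] -> ['d', 'b', 'e', 'a']
'b': index 1 in ['d', 'b', 'e', 'a'] -> ['b', 'd', 'e', 'a']


Output: [3, 3, 2, 2, 3, 3, 1, 1, 1]


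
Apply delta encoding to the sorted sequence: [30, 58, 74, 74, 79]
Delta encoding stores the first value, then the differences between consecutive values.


First value: 30
Deltas:
  58 - 30 = 28
  74 - 58 = 16
  74 - 74 = 0
  79 - 74 = 5


Delta encoded: [30, 28, 16, 0, 5]


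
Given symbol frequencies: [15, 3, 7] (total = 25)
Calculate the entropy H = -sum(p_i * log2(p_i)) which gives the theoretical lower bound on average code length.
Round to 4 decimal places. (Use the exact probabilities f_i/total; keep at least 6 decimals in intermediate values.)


Per-symbol terms -p_i * log2(p_i) with p_i = f_i/25:
  p = 15/25 = 0.600000: log2(p) = -0.736966, -p*log2(p) = 0.442179
  p = 3/25 = 0.120000: log2(p) = -3.058894, -p*log2(p) = 0.367067
  p = 7/25 = 0.280000: log2(p) = -1.836501, -p*log2(p) = 0.514220
H = 0.442179 + 0.367067 + 0.514220 = 1.323466

H = 1.3235 bits/symbol


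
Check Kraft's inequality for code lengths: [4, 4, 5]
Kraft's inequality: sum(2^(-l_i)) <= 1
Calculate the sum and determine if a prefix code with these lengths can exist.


Sum = 2^(-4) + 2^(-4) + 2^(-5)
    = 0.0625 + 0.0625 + 0.03125
    = 5/32 = 0.15625
Since 0.15625 <= 1, Kraft's inequality IS satisfied.
A prefix code with these lengths CAN exist.

Kraft sum = 0.15625. Satisfied.


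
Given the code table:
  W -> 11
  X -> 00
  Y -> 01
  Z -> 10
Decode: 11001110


Decoding:
11 -> W
00 -> X
11 -> W
10 -> Z


Result: WXWZ


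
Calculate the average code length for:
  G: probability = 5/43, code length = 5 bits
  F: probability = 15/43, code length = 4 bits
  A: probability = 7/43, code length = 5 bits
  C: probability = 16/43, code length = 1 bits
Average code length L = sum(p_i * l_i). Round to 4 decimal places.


Weighted contributions p_i * l_i:
  G: (5/43) * 5 = 25/43
  F: (15/43) * 4 = 60/43
  A: (7/43) * 5 = 35/43
  C: (16/43) * 1 = 16/43
Sum = (25 + 60 + 35 + 16)/43 = 136/43

L = 136/43 = 3.1628 bits/symbol


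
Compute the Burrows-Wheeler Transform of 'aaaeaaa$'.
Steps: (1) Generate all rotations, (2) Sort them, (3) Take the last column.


Rotations (sorted):
  0: $aaaeaaa -> last char: a
  1: a$aaaeaa -> last char: a
  2: aa$aaaea -> last char: a
  3: aaa$aaae -> last char: e
  4: aaaeaaa$ -> last char: $
  5: aaeaaa$a -> last char: a
  6: aeaaa$aa -> last char: a
  7: eaaa$aaa -> last char: a


BWT = aaae$aaa


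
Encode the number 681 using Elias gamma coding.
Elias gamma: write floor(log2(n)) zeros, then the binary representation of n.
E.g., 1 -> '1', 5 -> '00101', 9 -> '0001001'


num_bits = floor(log2(681)) + 1 = 10
leading_zeros = num_bits - 1 = 9
binary(681) = 1010101001

Elias gamma(681) = '000000000' + '1010101001' = 0000000001010101001 (19 bits)


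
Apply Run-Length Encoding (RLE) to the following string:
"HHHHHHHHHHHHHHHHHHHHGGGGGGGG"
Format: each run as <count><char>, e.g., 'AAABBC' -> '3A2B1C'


Scanning runs left to right:
  i=0: run of 'H' x 20 -> '20H'
  i=20: run of 'G' x 8 -> '8G'

RLE = 20H8G


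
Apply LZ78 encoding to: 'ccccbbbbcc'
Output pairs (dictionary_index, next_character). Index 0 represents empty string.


LZ78 encoding steps:
Dictionary: {0: ''}
Step 1: w='' (idx 0), next='c' -> output (0, 'c'), add 'c' as idx 1
Step 2: w='c' (idx 1), next='c' -> output (1, 'c'), add 'cc' as idx 2
Step 3: w='c' (idx 1), next='b' -> output (1, 'b'), add 'cb' as idx 3
Step 4: w='' (idx 0), next='b' -> output (0, 'b'), add 'b' as idx 4
Step 5: w='b' (idx 4), next='b' -> output (4, 'b'), add 'bb' as idx 5
Step 6: w='cc' (idx 2), end of input -> output (2, '')


Encoded: [(0, 'c'), (1, 'c'), (1, 'b'), (0, 'b'), (4, 'b'), (2, '')]


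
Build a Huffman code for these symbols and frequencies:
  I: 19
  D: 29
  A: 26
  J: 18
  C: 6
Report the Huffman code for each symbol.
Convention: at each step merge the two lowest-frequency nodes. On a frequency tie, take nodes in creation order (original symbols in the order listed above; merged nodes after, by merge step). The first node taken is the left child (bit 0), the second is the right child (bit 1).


Huffman tree construction:
Step 1: Merge C(6) + J(18) = 24
Step 2: Merge I(19) + (C+J)(24) = 43
Step 3: Merge A(26) + D(29) = 55
Step 4: Merge (I+(C+J))(43) + (A+D)(55) = 98
Read each symbol's code off the tree from the root (left child = 0, right child = 1).

Codes:
  I: 00 (length 2)
  D: 11 (length 2)
  A: 10 (length 2)
  J: 011 (length 3)
  C: 010 (length 3)
Average code length: 220/98 = 2.2449 bits/symbol


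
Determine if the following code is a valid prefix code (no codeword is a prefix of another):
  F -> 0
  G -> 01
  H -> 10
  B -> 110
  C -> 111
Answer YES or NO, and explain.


Checking each pair (does one codeword prefix another?):
  F='0' vs G='01': prefix -- VIOLATION

NO -- this is NOT a valid prefix code. F (0) is a prefix of G (01).


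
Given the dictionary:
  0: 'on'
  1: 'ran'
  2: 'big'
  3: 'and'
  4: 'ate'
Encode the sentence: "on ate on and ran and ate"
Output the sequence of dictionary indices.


Look up each word in the dictionary:
  'on' -> 0
  'ate' -> 4
  'on' -> 0
  'and' -> 3
  'ran' -> 1
  'and' -> 3
  'ate' -> 4

Encoded: [0, 4, 0, 3, 1, 3, 4]


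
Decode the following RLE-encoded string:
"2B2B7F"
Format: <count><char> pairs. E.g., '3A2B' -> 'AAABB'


Expanding each <count><char> pair:
  2B -> 'BB'
  2B -> 'BB'
  7F -> 'FFFFFFF'

Decoded = BBBBFFFFFFF


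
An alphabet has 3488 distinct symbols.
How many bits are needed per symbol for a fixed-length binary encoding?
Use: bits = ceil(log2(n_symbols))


log2(3488) = 11.7682
Bracket: 2^11 = 2048 < 3488 <= 2^12 = 4096
So ceil(log2(3488)) = 12

bits = ceil(log2(3488)) = ceil(11.7682) = 12 bits


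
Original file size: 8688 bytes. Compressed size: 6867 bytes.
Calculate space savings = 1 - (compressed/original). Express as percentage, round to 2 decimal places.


ratio = compressed/original = 6867/8688 = 0.790401
savings = 1 - ratio = 1 - 0.790401 = 0.209599
as a percentage: 0.209599 * 100 = 20.96%

Space savings = 1 - 6867/8688 = 20.96%


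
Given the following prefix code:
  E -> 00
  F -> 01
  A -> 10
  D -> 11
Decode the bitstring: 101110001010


Decoding step by step:
Bits 10 -> A
Bits 11 -> D
Bits 10 -> A
Bits 00 -> E
Bits 10 -> A
Bits 10 -> A


Decoded message: ADAEAA


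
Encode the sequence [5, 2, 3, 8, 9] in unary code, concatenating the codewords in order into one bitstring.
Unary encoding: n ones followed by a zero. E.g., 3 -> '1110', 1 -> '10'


Encode each number as n ones followed by a terminating 0:
  5 -> 111110 (6 bits)
  2 -> 110 (3 bits)
  3 -> 1110 (4 bits)
  8 -> 111111110 (9 bits)
  9 -> 1111111110 (10 bits)
Total length = 6 + 3 + 4 + 9 + 10 = 32 bits.

Unary([5, 2, 3, 8, 9]) = 11111011011101111111101111111110 (32 bits)


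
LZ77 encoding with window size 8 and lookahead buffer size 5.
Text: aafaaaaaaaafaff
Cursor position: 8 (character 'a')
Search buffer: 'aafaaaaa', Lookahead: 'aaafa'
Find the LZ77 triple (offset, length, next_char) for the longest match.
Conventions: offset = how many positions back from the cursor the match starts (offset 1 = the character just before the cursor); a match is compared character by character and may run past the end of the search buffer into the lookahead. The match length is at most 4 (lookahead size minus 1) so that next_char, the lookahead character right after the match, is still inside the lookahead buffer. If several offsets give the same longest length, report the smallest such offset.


Try each offset into the search buffer:
  offset=1 (pos 7, char 'a'): match length 3
  offset=2 (pos 6, char 'a'): match length 3
  offset=3 (pos 5, char 'a'): match length 3
  offset=4 (pos 4, char 'a'): match length 3
  offset=5 (pos 3, char 'a'): match length 3
  offset=6 (pos 2, char 'f'): match length 0
  offset=7 (pos 1, char 'a'): match length 1
  offset=8 (pos 0, char 'a'): match length 2
Longest match has length 3, found at offsets 1, 2, 3, 4, 5; take the smallest, offset 1.
next_char = character at position 8 + 3 = 11 -> 'f'

Best match: offset=1, length=3 (matching 'aaa' starting at position 7)
LZ77 triple: (1, 3, 'f')


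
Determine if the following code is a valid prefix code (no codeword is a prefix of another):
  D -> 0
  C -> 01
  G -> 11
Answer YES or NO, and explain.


Checking each pair (does one codeword prefix another?):
  D='0' vs C='01': prefix -- VIOLATION

NO -- this is NOT a valid prefix code. D (0) is a prefix of C (01).


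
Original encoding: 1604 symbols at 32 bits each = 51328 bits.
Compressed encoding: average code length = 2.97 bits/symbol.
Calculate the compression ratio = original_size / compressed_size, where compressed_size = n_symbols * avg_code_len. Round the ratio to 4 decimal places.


original_size = n_symbols * orig_bits = 1604 * 32 = 51328 bits
compressed_size = n_symbols * avg_code_len = 1604 * 2.97 = 4763.88 bits
ratio = original_size / compressed_size = 51328 / 4763.88 = 10.7744

Compression ratio = 10.7744


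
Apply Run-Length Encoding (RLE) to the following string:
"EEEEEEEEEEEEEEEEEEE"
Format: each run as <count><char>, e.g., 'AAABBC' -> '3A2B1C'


Scanning runs left to right:
  i=0: run of 'E' x 19 -> '19E'

RLE = 19E


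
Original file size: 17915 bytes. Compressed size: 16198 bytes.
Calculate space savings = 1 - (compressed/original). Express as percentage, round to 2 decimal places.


ratio = compressed/original = 16198/17915 = 0.904159
savings = 1 - ratio = 1 - 0.904159 = 0.095841
as a percentage: 0.095841 * 100 = 9.58%

Space savings = 1 - 16198/17915 = 9.58%


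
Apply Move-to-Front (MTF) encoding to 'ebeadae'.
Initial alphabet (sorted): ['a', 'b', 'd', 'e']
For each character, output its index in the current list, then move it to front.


MTF encoding:
'e': index 3 in ['a', 'b', 'd', 'e'] -> ['e', 'a', 'b', 'd']
'b': index 2 in ['e', 'a', 'b', 'd'] -> ['b', 'e', 'a', 'd']
'e': index 1 in ['b', 'e', 'a', 'd'] -> ['e', 'b', 'a', 'd']
'a': index 2 in ['e', 'b', 'a', 'd'] -> ['a', 'e', 'b', 'd']
'd': index 3 in ['a', 'e', 'b', 'd'] -> ['d', 'a', 'e', 'b']
'a': index 1 in ['d', 'a', 'e', 'b'] -> ['a', 'd', 'e', 'b']
'e': index 2 in ['a', 'd', 'e', 'b'] -> ['e', 'a', 'd', 'b']


Output: [3, 2, 1, 2, 3, 1, 2]


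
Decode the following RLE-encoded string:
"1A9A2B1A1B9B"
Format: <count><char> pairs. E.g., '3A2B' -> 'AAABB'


Expanding each <count><char> pair:
  1A -> 'A'
  9A -> 'AAAAAAAAA'
  2B -> 'BB'
  1A -> 'A'
  1B -> 'B'
  9B -> 'BBBBBBBBB'

Decoded = AAAAAAAAAABBABBBBBBBBBB


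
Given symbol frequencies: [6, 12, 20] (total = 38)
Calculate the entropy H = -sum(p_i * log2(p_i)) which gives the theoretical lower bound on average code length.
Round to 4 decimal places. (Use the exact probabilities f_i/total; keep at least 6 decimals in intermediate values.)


Per-symbol terms -p_i * log2(p_i) with p_i = f_i/38:
  p = 6/38 = 0.157895: log2(p) = -2.662965, -p*log2(p) = 0.420468
  p = 12/38 = 0.315789: log2(p) = -1.662965, -p*log2(p) = 0.525147
  p = 20/38 = 0.526316: log2(p) = -0.925999, -p*log2(p) = 0.487368
H = 0.420468 + 0.525147 + 0.487368 = 1.432983

H = 1.433 bits/symbol


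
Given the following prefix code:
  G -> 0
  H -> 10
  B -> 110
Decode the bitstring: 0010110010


Decoding step by step:
Bits 0 -> G
Bits 0 -> G
Bits 10 -> H
Bits 110 -> B
Bits 0 -> G
Bits 10 -> H


Decoded message: GGHBGH


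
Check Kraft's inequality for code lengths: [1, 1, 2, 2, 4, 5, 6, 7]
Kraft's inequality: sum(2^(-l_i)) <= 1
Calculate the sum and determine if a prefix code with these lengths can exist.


Sum = 2^(-1) + 2^(-1) + 2^(-2) + 2^(-2) + 2^(-4) + 2^(-5) + 2^(-6) + 2^(-7)
    = 0.5 + 0.5 + 0.25 + 0.25 + 0.0625 + 0.03125 + 0.015625 + 0.0078125
    = 207/128 = 1.6171875
Since 1.6171875 > 1, Kraft's inequality is NOT satisfied.
A prefix code with these lengths CANNOT exist.

Kraft sum = 1.6171875. Not satisfied.


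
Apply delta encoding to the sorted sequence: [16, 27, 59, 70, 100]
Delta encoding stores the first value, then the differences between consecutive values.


First value: 16
Deltas:
  27 - 16 = 11
  59 - 27 = 32
  70 - 59 = 11
  100 - 70 = 30


Delta encoded: [16, 11, 32, 11, 30]


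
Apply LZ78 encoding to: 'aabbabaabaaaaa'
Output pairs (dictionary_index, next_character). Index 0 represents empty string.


LZ78 encoding steps:
Dictionary: {0: ''}
Step 1: w='' (idx 0), next='a' -> output (0, 'a'), add 'a' as idx 1
Step 2: w='a' (idx 1), next='b' -> output (1, 'b'), add 'ab' as idx 2
Step 3: w='' (idx 0), next='b' -> output (0, 'b'), add 'b' as idx 3
Step 4: w='ab' (idx 2), next='a' -> output (2, 'a'), add 'aba' as idx 4
Step 5: w='aba' (idx 4), next='a' -> output (4, 'a'), add 'abaa' as idx 5
Step 6: w='a' (idx 1), next='a' -> output (1, 'a'), add 'aa' as idx 6
Step 7: w='a' (idx 1), end of input -> output (1, '')


Encoded: [(0, 'a'), (1, 'b'), (0, 'b'), (2, 'a'), (4, 'a'), (1, 'a'), (1, '')]


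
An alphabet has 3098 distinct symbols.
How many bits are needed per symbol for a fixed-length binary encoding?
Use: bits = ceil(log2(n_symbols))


log2(3098) = 11.5971
Bracket: 2^11 = 2048 < 3098 <= 2^12 = 4096
So ceil(log2(3098)) = 12

bits = ceil(log2(3098)) = ceil(11.5971) = 12 bits


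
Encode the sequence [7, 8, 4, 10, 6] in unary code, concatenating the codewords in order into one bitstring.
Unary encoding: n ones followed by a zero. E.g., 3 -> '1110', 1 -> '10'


Encode each number as n ones followed by a terminating 0:
  7 -> 11111110 (8 bits)
  8 -> 111111110 (9 bits)
  4 -> 11110 (5 bits)
  10 -> 11111111110 (11 bits)
  6 -> 1111110 (7 bits)
Total length = 8 + 9 + 5 + 11 + 7 = 40 bits.

Unary([7, 8, 4, 10, 6]) = 1111111011111111011110111111111101111110 (40 bits)


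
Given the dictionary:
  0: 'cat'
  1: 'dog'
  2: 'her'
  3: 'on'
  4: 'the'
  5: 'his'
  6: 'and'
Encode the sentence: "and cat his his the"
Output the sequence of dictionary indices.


Look up each word in the dictionary:
  'and' -> 6
  'cat' -> 0
  'his' -> 5
  'his' -> 5
  'the' -> 4

Encoded: [6, 0, 5, 5, 4]


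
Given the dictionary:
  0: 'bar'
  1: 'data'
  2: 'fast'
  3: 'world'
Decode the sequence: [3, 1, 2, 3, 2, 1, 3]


Look up each index in the dictionary:
  3 -> 'world'
  1 -> 'data'
  2 -> 'fast'
  3 -> 'world'
  2 -> 'fast'
  1 -> 'data'
  3 -> 'world'

Decoded: "world data fast world fast data world"


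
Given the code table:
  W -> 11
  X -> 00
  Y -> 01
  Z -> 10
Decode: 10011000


Decoding:
10 -> Z
01 -> Y
10 -> Z
00 -> X


Result: ZYZX


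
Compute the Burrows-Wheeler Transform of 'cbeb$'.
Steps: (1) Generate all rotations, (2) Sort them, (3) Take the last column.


Rotations (sorted):
  0: $cbeb -> last char: b
  1: b$cbe -> last char: e
  2: beb$c -> last char: c
  3: cbeb$ -> last char: $
  4: eb$cb -> last char: b


BWT = bec$b


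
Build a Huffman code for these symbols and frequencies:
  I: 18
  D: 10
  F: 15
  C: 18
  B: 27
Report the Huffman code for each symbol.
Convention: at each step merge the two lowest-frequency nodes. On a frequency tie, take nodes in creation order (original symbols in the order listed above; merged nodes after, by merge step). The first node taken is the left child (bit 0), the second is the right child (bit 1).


Huffman tree construction:
Step 1: Merge D(10) + F(15) = 25
Step 2: Merge I(18) + C(18) = 36
Step 3: Merge (D+F)(25) + B(27) = 52
Step 4: Merge (I+C)(36) + ((D+F)+B)(52) = 88
Read each symbol's code off the tree from the root (left child = 0, right child = 1).

Codes:
  I: 00 (length 2)
  D: 100 (length 3)
  F: 101 (length 3)
  C: 01 (length 2)
  B: 11 (length 2)
Average code length: 201/88 = 2.2841 bits/symbol


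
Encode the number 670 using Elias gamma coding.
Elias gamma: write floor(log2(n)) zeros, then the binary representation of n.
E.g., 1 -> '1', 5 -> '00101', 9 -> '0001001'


num_bits = floor(log2(670)) + 1 = 10
leading_zeros = num_bits - 1 = 9
binary(670) = 1010011110

Elias gamma(670) = '000000000' + '1010011110' = 0000000001010011110 (19 bits)


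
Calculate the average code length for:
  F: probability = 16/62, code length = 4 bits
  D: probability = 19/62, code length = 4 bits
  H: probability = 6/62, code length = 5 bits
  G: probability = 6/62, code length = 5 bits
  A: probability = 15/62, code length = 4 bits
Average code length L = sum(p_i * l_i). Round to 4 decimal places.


Weighted contributions p_i * l_i:
  F: (16/62) * 4 = 64/62
  D: (19/62) * 4 = 76/62
  H: (6/62) * 5 = 30/62
  G: (6/62) * 5 = 30/62
  A: (15/62) * 4 = 60/62
Sum = (64 + 76 + 30 + 30 + 60)/62 = 260/62

L = 260/62 = 4.1935 bits/symbol


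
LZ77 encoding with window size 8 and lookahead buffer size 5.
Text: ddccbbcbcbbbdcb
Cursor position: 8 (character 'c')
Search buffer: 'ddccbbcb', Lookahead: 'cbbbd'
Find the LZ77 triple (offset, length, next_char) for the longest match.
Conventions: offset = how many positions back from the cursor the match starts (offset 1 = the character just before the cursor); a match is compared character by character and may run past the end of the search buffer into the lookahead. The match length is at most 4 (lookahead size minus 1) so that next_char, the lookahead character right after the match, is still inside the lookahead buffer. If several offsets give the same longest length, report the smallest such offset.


Try each offset into the search buffer:
  offset=1 (pos 7, char 'b'): match length 0
  offset=2 (pos 6, char 'c'): match length 2
  offset=3 (pos 5, char 'b'): match length 0
  offset=4 (pos 4, char 'b'): match length 0
  offset=5 (pos 3, char 'c'): match length 3
  offset=6 (pos 2, char 'c'): match length 1
  offset=7 (pos 1, char 'd'): match length 0
  offset=8 (pos 0, char 'd'): match length 0
Longest match has length 3 at offset 5.
next_char = character at position 8 + 3 = 11 -> 'b'

Best match: offset=5, length=3 (matching 'cbb' starting at position 3)
LZ77 triple: (5, 3, 'b')


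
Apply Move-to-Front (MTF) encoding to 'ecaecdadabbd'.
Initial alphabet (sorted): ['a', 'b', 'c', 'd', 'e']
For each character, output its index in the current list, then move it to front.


MTF encoding:
'e': index 4 in ['a', 'b', 'c', 'd', 'e'] -> ['e', 'a', 'b', 'c', 'd']
'c': index 3 in ['e', 'a', 'b', 'c', 'd'] -> ['c', 'e', 'a', 'b', 'd']
'a': index 2 in ['c', 'e', 'a', 'b', 'd'] -> ['a', 'c', 'e', 'b', 'd']
'e': index 2 in ['a', 'c', 'e', 'b', 'd'] -> ['e', 'a', 'c', 'b', 'd']
'c': index 2 in ['e', 'a', 'c', 'b', 'd'] -> ['c', 'e', 'a', 'b', 'd']
'd': index 4 in ['c', 'e', 'a', 'b', 'd'] -> ['d', 'c', 'e', 'a', 'b']
'a': index 3 in ['d', 'c', 'e', 'a', 'b'] -> ['a', 'd', 'c', 'e', 'b']
'd': index 1 in ['a', 'd', 'c', 'e', 'b'] -> ['d', 'a', 'c', 'e', 'b']
'a': index 1 in ['d', 'a', 'c', 'e', 'b'] -> ['a', 'd', 'c', 'e', 'b']
'b': index 4 in ['a', 'd', 'c', 'e', 'b'] -> ['b', 'a', 'd', 'c', 'e']
'b': index 0 in ['b', 'a', 'd', 'c', 'e'] -> ['b', 'a', 'd', 'c', 'e']
'd': index 2 in ['b', 'a', 'd', 'c', 'e'] -> ['d', 'b', 'a', 'c', 'e']


Output: [4, 3, 2, 2, 2, 4, 3, 1, 1, 4, 0, 2]


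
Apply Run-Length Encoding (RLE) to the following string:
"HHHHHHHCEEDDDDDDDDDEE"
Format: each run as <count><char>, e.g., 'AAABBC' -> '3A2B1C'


Scanning runs left to right:
  i=0: run of 'H' x 7 -> '7H'
  i=7: run of 'C' x 1 -> '1C'
  i=8: run of 'E' x 2 -> '2E'
  i=10: run of 'D' x 9 -> '9D'
  i=19: run of 'E' x 2 -> '2E'

RLE = 7H1C2E9D2E


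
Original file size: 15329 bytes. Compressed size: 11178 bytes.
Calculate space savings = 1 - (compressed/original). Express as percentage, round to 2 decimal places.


ratio = compressed/original = 11178/15329 = 0.729206
savings = 1 - ratio = 1 - 0.729206 = 0.270794
as a percentage: 0.270794 * 100 = 27.08%

Space savings = 1 - 11178/15329 = 27.08%


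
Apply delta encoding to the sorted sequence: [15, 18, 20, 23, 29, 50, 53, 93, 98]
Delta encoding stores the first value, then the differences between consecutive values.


First value: 15
Deltas:
  18 - 15 = 3
  20 - 18 = 2
  23 - 20 = 3
  29 - 23 = 6
  50 - 29 = 21
  53 - 50 = 3
  93 - 53 = 40
  98 - 93 = 5


Delta encoded: [15, 3, 2, 3, 6, 21, 3, 40, 5]
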